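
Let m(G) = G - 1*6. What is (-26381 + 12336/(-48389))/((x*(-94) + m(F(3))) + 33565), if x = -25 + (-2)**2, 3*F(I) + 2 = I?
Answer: -765937527/1031653480 ≈ -0.74244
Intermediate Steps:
F(I) = -2/3 + I/3
m(G) = -6 + G (m(G) = G - 6 = -6 + G)
x = -21 (x = -25 + 4 = -21)
(-26381 + 12336/(-48389))/((x*(-94) + m(F(3))) + 33565) = (-26381 + 12336/(-48389))/((-21*(-94) + (-6 + (-2/3 + (1/3)*3))) + 33565) = (-26381 + 12336*(-1/48389))/((1974 + (-6 + (-2/3 + 1))) + 33565) = (-26381 - 12336/48389)/((1974 + (-6 + 1/3)) + 33565) = -1276562545/(48389*((1974 - 17/3) + 33565)) = -1276562545/(48389*(5905/3 + 33565)) = -1276562545/(48389*106600/3) = -1276562545/48389*3/106600 = -765937527/1031653480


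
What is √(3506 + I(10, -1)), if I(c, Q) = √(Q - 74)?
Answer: √(3506 + 5*I*√3) ≈ 59.212 + 0.07313*I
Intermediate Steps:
I(c, Q) = √(-74 + Q)
√(3506 + I(10, -1)) = √(3506 + √(-74 - 1)) = √(3506 + √(-75)) = √(3506 + 5*I*√3)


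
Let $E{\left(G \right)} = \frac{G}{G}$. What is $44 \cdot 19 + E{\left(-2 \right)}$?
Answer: $837$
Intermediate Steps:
$E{\left(G \right)} = 1$
$44 \cdot 19 + E{\left(-2 \right)} = 44 \cdot 19 + 1 = 836 + 1 = 837$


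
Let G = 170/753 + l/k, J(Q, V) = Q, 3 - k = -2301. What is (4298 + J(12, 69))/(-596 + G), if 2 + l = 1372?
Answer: -1246245120/172097377 ≈ -7.2415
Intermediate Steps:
k = 2304 (k = 3 - 1*(-2301) = 3 + 2301 = 2304)
l = 1370 (l = -2 + 1372 = 1370)
G = 237215/289152 (G = 170/753 + 1370/2304 = 170*(1/753) + 1370*(1/2304) = 170/753 + 685/1152 = 237215/289152 ≈ 0.82038)
(4298 + J(12, 69))/(-596 + G) = (4298 + 12)/(-596 + 237215/289152) = 4310/(-172097377/289152) = 4310*(-289152/172097377) = -1246245120/172097377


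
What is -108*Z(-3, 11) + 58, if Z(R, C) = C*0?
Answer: 58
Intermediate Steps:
Z(R, C) = 0
-108*Z(-3, 11) + 58 = -108*0 + 58 = 0 + 58 = 58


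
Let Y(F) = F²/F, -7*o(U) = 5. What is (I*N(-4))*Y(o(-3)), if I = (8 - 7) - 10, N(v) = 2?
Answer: 90/7 ≈ 12.857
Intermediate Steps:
o(U) = -5/7 (o(U) = -⅐*5 = -5/7)
Y(F) = F
I = -9 (I = 1 - 10 = -9)
(I*N(-4))*Y(o(-3)) = -9*2*(-5/7) = -18*(-5/7) = 90/7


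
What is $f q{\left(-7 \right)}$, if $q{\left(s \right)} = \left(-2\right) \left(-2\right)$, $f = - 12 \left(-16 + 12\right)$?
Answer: $192$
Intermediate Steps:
$f = 48$ ($f = \left(-12\right) \left(-4\right) = 48$)
$q{\left(s \right)} = 4$
$f q{\left(-7 \right)} = 48 \cdot 4 = 192$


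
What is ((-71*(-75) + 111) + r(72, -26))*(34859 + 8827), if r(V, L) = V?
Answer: 240622488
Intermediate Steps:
((-71*(-75) + 111) + r(72, -26))*(34859 + 8827) = ((-71*(-75) + 111) + 72)*(34859 + 8827) = ((5325 + 111) + 72)*43686 = (5436 + 72)*43686 = 5508*43686 = 240622488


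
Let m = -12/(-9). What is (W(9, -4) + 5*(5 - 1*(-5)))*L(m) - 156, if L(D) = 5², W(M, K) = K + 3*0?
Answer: 994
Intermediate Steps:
m = 4/3 (m = -12*(-⅑) = 4/3 ≈ 1.3333)
W(M, K) = K (W(M, K) = K + 0 = K)
L(D) = 25
(W(9, -4) + 5*(5 - 1*(-5)))*L(m) - 156 = (-4 + 5*(5 - 1*(-5)))*25 - 156 = (-4 + 5*(5 + 5))*25 - 156 = (-4 + 5*10)*25 - 156 = (-4 + 50)*25 - 156 = 46*25 - 156 = 1150 - 156 = 994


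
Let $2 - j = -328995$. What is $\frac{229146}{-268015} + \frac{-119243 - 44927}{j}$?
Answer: $- \frac{119388369112}{88176130955} \approx -1.354$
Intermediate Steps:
$j = 328997$ ($j = 2 - -328995 = 2 + 328995 = 328997$)
$\frac{229146}{-268015} + \frac{-119243 - 44927}{j} = \frac{229146}{-268015} + \frac{-119243 - 44927}{328997} = 229146 \left(- \frac{1}{268015}\right) + \left(-119243 - 44927\right) \frac{1}{328997} = - \frac{229146}{268015} - \frac{164170}{328997} = - \frac{119388369112}{88176130955}$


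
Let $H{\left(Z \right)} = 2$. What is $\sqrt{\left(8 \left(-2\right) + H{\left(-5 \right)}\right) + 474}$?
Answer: $2 \sqrt{115} \approx 21.448$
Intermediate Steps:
$\sqrt{\left(8 \left(-2\right) + H{\left(-5 \right)}\right) + 474} = \sqrt{\left(8 \left(-2\right) + 2\right) + 474} = \sqrt{\left(-16 + 2\right) + 474} = \sqrt{-14 + 474} = \sqrt{460} = 2 \sqrt{115}$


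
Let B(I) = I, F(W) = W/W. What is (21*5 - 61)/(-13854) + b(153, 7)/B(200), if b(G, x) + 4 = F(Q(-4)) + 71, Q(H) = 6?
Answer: 116659/346350 ≈ 0.33682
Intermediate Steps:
F(W) = 1
b(G, x) = 68 (b(G, x) = -4 + (1 + 71) = -4 + 72 = 68)
(21*5 - 61)/(-13854) + b(153, 7)/B(200) = (21*5 - 61)/(-13854) + 68/200 = (105 - 61)*(-1/13854) + 68*(1/200) = 44*(-1/13854) + 17/50 = -22/6927 + 17/50 = 116659/346350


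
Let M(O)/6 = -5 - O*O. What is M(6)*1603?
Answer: -394338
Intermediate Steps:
M(O) = -30 - 6*O**2 (M(O) = 6*(-5 - O*O) = 6*(-5 - O**2) = -30 - 6*O**2)
M(6)*1603 = (-30 - 6*6**2)*1603 = (-30 - 6*36)*1603 = (-30 - 216)*1603 = -246*1603 = -394338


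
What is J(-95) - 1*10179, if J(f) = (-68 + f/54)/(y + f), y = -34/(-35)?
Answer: -1808818961/177714 ≈ -10178.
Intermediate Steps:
y = 34/35 (y = -34*(-1/35) = 34/35 ≈ 0.97143)
J(f) = (-68 + f/54)/(34/35 + f)
J(-95) - 1*10179 = 35*(-3672 - 95)/(54*(34 + 35*(-95))) - 1*10179 = (35/54)*(-3767)/(34 - 3325) - 10179 = (35/54)*(-3767)/(-3291) - 10179 = (35/54)*(-1/3291)*(-3767) - 10179 = 131845/177714 - 10179 = -1808818961/177714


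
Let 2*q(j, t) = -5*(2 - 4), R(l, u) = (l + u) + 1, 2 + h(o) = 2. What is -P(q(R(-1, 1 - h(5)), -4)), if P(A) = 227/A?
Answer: -227/5 ≈ -45.400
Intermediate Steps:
h(o) = 0 (h(o) = -2 + 2 = 0)
R(l, u) = 1 + l + u
q(j, t) = 5 (q(j, t) = (-5*(2 - 4))/2 = (-5*(-2))/2 = (½)*10 = 5)
-P(q(R(-1, 1 - h(5)), -4)) = -227/5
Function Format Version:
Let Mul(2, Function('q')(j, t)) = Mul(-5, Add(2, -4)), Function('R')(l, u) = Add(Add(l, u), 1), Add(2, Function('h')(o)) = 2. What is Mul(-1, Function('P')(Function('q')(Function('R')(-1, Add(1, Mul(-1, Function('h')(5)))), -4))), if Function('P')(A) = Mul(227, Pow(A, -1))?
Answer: Rational(-227, 5) ≈ -45.400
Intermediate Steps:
Function('h')(o) = 0 (Function('h')(o) = Add(-2, 2) = 0)
Function('R')(l, u) = Add(1, l, u)
Function('q')(j, t) = 5 (Function('q')(j, t) = Mul(Rational(1, 2), Mul(-5, Add(2, -4))) = Mul(Rational(1, 2), Mul(-5, -2)) = Mul(Rational(1, 2), 10) = 5)
Mul(-1, Function('P')(Function('q')(Function('R')(-1, Add(1, Mul(-1, Function('h')(5)))), -4))) = Mul(-1, Mul(227, Pow(5, -1))) = Mul(-1, Mul(227, Rational(1, 5))) = Mul(-1, Rational(227, 5)) = Rational(-227, 5)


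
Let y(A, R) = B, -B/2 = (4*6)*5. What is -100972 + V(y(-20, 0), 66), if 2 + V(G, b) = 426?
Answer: -100548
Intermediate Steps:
B = -240 (B = -2*4*6*5 = -48*5 = -2*120 = -240)
y(A, R) = -240
V(G, b) = 424 (V(G, b) = -2 + 426 = 424)
-100972 + V(y(-20, 0), 66) = -100972 + 424 = -100548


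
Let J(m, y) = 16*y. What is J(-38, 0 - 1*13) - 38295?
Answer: -38503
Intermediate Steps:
J(-38, 0 - 1*13) - 38295 = 16*(0 - 1*13) - 38295 = 16*(0 - 13) - 38295 = 16*(-13) - 38295 = -208 - 38295 = -38503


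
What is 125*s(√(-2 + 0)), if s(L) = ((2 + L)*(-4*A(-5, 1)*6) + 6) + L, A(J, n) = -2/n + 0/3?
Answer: 12750 + 6125*I*√2 ≈ 12750.0 + 8662.1*I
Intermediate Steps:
A(J, n) = -2/n (A(J, n) = -2/n + 0*(⅓) = -2/n + 0 = -2/n)
s(L) = 102 + 49*L (s(L) = ((2 + L)*(-(-8)/1*6) + 6) + L = ((2 + L)*(-(-8)*6) + 6) + L = ((2 + L)*(-4*(-2)*6) + 6) + L = ((2 + L)*(8*6) + 6) + L = ((2 + L)*48 + 6) + L = ((96 + 48*L) + 6) + L = (102 + 48*L) + L = 102 + 49*L)
125*s(√(-2 + 0)) = 125*(102 + 49*√(-2 + 0)) = 125*(102 + 49*√(-2)) = 125*(102 + 49*(I*√2)) = 125*(102 + 49*I*√2) = 12750 + 6125*I*√2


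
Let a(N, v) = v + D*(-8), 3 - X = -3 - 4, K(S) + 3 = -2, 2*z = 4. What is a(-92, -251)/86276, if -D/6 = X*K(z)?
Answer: -2651/86276 ≈ -0.030727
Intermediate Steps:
z = 2 (z = (1/2)*4 = 2)
K(S) = -5 (K(S) = -3 - 2 = -5)
X = 10 (X = 3 - (-3 - 4) = 3 - 1*(-7) = 3 + 7 = 10)
D = 300 (D = -60*(-5) = -6*(-50) = 300)
a(N, v) = -2400 + v (a(N, v) = v + 300*(-8) = v - 2400 = -2400 + v)
a(-92, -251)/86276 = (-2400 - 251)/86276 = -2651*1/86276 = -2651/86276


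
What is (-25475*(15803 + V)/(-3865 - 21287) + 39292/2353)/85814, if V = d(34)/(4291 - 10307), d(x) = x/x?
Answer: 5704746330357869/30553461858975744 ≈ 0.18671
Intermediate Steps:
d(x) = 1
V = -1/6016 (V = 1/(4291 - 10307) = 1/(-6016) = 1*(-1/6016) = -1/6016 ≈ -0.00016622)
(-25475*(15803 + V)/(-3865 - 21287) + 39292/2353)/85814 = (-25475*(15803 - 1/6016)/(-3865 - 21287) + 39292/2353)/85814 = (-25475/((-25152/95070847/6016)) + 39292*(1/2353))*(1/85814) = (-25475/((-25152*6016/95070847)) + 39292/2353)*(1/85814) = (-25475/(-151314432/95070847) + 39292/2353)*(1/85814) = (-25475*(-95070847/151314432) + 39292/2353)*(1/85814) = (2421929827325/151314432 + 39292/2353)*(1/85814) = (5704746330357869/356042858496)*(1/85814) = 5704746330357869/30553461858975744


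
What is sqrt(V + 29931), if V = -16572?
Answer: sqrt(13359) ≈ 115.58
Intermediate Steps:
sqrt(V + 29931) = sqrt(-16572 + 29931) = sqrt(13359)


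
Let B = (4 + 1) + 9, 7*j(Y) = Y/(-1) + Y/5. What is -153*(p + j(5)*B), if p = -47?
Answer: 8415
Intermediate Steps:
j(Y) = -4*Y/35 (j(Y) = (Y/(-1) + Y/5)/7 = (Y*(-1) + Y*(⅕))/7 = (-Y + Y/5)/7 = (-4*Y/5)/7 = -4*Y/35)
B = 14 (B = 5 + 9 = 14)
-153*(p + j(5)*B) = -153*(-47 - 4/35*5*14) = -153*(-47 - 4/7*14) = -153*(-47 - 8) = -153*(-55) = 8415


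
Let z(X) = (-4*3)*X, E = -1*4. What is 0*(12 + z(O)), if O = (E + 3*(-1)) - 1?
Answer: 0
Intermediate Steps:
E = -4
O = -8 (O = (-4 + 3*(-1)) - 1 = (-4 - 3) - 1 = -7 - 1 = -8)
z(X) = -12*X
0*(12 + z(O)) = 0*(12 - 12*(-8)) = 0*(12 + 96) = 0*108 = 0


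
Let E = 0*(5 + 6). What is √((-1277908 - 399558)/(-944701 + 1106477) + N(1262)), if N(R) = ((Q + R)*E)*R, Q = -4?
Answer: 7*I*√346139974/40444 ≈ 3.2201*I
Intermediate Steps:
E = 0 (E = 0*11 = 0)
N(R) = 0 (N(R) = ((-4 + R)*0)*R = 0*R = 0)
√((-1277908 - 399558)/(-944701 + 1106477) + N(1262)) = √((-1277908 - 399558)/(-944701 + 1106477) + 0) = √(-1677466/161776 + 0) = √(-1677466*1/161776 + 0) = √(-838733/80888 + 0) = √(-838733/80888) = 7*I*√346139974/40444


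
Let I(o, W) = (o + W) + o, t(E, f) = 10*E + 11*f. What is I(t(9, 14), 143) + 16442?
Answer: 17073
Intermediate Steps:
I(o, W) = W + 2*o (I(o, W) = (W + o) + o = W + 2*o)
I(t(9, 14), 143) + 16442 = (143 + 2*(10*9 + 11*14)) + 16442 = (143 + 2*(90 + 154)) + 16442 = (143 + 2*244) + 16442 = (143 + 488) + 16442 = 631 + 16442 = 17073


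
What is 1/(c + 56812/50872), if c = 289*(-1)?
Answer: -12718/3661299 ≈ -0.0034736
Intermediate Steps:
c = -289
1/(c + 56812/50872) = 1/(-289 + 56812/50872) = 1/(-289 + 56812*(1/50872)) = 1/(-289 + 14203/12718) = 1/(-3661299/12718) = -12718/3661299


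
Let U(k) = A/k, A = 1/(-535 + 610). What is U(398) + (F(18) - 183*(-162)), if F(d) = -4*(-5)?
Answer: 885530101/29850 ≈ 29666.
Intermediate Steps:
F(d) = 20
A = 1/75 ≈ 0.013333
U(k) = 1/(75*k)
U(398) + (F(18) - 183*(-162)) = (1/75)/398 + (20 - 183*(-162)) = (1/75)*(1/398) + (20 + 29646) = 1/29850 + 29666 = 885530101/29850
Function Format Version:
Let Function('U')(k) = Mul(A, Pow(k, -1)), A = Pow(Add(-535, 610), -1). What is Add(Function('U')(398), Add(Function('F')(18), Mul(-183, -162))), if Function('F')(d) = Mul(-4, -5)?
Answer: Rational(885530101, 29850) ≈ 29666.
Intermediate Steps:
Function('F')(d) = 20
A = Rational(1, 75) (A = Pow(75, -1) = Rational(1, 75) ≈ 0.013333)
Function('U')(k) = Mul(Rational(1, 75), Pow(k, -1))
Add(Function('U')(398), Add(Function('F')(18), Mul(-183, -162))) = Add(Mul(Rational(1, 75), Pow(398, -1)), Add(20, Mul(-183, -162))) = Add(Mul(Rational(1, 75), Rational(1, 398)), Add(20, 29646)) = Add(Rational(1, 29850), 29666) = Rational(885530101, 29850)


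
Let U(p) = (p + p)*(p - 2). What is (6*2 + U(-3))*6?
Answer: 252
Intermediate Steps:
U(p) = 2*p*(-2 + p) (U(p) = (2*p)*(-2 + p) = 2*p*(-2 + p))
(6*2 + U(-3))*6 = (6*2 + 2*(-3)*(-2 - 3))*6 = (12 + 2*(-3)*(-5))*6 = (12 + 30)*6 = 42*6 = 252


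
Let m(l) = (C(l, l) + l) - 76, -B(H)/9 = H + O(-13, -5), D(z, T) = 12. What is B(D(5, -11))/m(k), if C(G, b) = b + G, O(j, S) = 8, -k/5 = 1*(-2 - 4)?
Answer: -90/7 ≈ -12.857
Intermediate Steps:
k = 30 (k = -5*(-2 - 4) = -5*(-6) = 30)
C(G, b) = G + b
B(H) = -72 - 9*H (B(H) = -9*(H + 8) = -9*(8 + H) = -72 - 9*H)
m(l) = -76 + 3*l (m(l) = ((l + l) + l) - 76 = (2*l + l) - 76 = 3*l - 76 = -76 + 3*l)
B(D(5, -11))/m(k) = (-72 - 9*12)/(-76 + 3*30) = (-72 - 108)/(-76 + 90) = -180/14 = -180*1/14 = -90/7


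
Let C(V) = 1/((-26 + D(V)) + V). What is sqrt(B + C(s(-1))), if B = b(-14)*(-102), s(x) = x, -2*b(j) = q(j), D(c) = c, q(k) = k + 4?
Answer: I*sqrt(99967)/14 ≈ 22.584*I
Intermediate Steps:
q(k) = 4 + k
b(j) = -2 - j/2 (b(j) = -(4 + j)/2 = -2 - j/2)
C(V) = 1/(-26 + 2*V) (C(V) = 1/((-26 + V) + V) = 1/(-26 + 2*V))
B = -510 (B = (-2 - 1/2*(-14))*(-102) = (-2 + 7)*(-102) = 5*(-102) = -510)
sqrt(B + C(s(-1))) = sqrt(-510 + 1/(2*(-13 - 1))) = sqrt(-510 + (1/2)/(-14)) = sqrt(-510 + (1/2)*(-1/14)) = sqrt(-510 - 1/28) = sqrt(-14281/28) = I*sqrt(99967)/14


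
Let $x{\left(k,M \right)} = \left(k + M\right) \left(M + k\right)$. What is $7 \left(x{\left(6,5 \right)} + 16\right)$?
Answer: $959$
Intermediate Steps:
$x{\left(k,M \right)} = \left(M + k\right)^{2}$ ($x{\left(k,M \right)} = \left(M + k\right) \left(M + k\right) = \left(M + k\right)^{2}$)
$7 \left(x{\left(6,5 \right)} + 16\right) = 7 \left(\left(5 + 6\right)^{2} + 16\right) = 7 \left(11^{2} + 16\right) = 7 \left(121 + 16\right) = 7 \cdot 137 = 959$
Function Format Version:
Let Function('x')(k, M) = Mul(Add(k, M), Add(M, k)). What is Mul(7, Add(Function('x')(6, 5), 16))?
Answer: 959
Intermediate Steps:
Function('x')(k, M) = Pow(Add(M, k), 2) (Function('x')(k, M) = Mul(Add(M, k), Add(M, k)) = Pow(Add(M, k), 2))
Mul(7, Add(Function('x')(6, 5), 16)) = Mul(7, Add(Pow(Add(5, 6), 2), 16)) = Mul(7, Add(Pow(11, 2), 16)) = Mul(7, Add(121, 16)) = Mul(7, 137) = 959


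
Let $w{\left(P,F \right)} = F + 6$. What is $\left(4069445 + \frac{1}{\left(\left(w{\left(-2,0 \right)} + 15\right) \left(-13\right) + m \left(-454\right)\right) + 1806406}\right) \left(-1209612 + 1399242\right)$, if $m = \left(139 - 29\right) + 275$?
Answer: $\frac{59947105350163080}{77683} \approx 7.7169 \cdot 10^{11}$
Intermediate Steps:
$w{\left(P,F \right)} = 6 + F$
$m = 385$ ($m = 110 + 275 = 385$)
$\left(4069445 + \frac{1}{\left(\left(w{\left(-2,0 \right)} + 15\right) \left(-13\right) + m \left(-454\right)\right) + 1806406}\right) \left(-1209612 + 1399242\right) = \left(4069445 + \frac{1}{\left(\left(\left(6 + 0\right) + 15\right) \left(-13\right) + 385 \left(-454\right)\right) + 1806406}\right) \left(-1209612 + 1399242\right) = \left(4069445 + \frac{1}{\left(\left(6 + 15\right) \left(-13\right) - 174790\right) + 1806406}\right) 189630 = \left(4069445 + \frac{1}{\left(21 \left(-13\right) - 174790\right) + 1806406}\right) 189630 = \left(4069445 + \frac{1}{\left(-273 - 174790\right) + 1806406}\right) 189630 = \left(4069445 + \frac{1}{-175063 + 1806406}\right) 189630 = \left(4069445 + \frac{1}{1631343}\right) 189630 = \frac{6638660614636}{1631343} \cdot 189630 = \frac{59947105350163080}{77683}$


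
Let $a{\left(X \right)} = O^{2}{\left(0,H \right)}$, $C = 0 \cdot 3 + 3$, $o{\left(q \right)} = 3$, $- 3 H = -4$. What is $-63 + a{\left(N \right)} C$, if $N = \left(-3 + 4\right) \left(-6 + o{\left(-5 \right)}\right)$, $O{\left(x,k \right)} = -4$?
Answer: $-15$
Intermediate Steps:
$H = \frac{4}{3}$ ($H = \left(- \frac{1}{3}\right) \left(-4\right) = \frac{4}{3} \approx 1.3333$)
$N = -3$ ($N = \left(-3 + 4\right) \left(-6 + 3\right) = 1 \left(-3\right) = -3$)
$C = 3$ ($C = 0 + 3 = 3$)
$a{\left(X \right)} = 16$ ($a{\left(X \right)} = \left(-4\right)^{2} = 16$)
$-63 + a{\left(N \right)} C = -63 + 16 \cdot 3 = -63 + 48 = -15$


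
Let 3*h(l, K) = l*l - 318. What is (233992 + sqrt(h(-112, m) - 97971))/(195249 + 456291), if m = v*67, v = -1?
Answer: 58498/162885 + I*sqrt(845061)/1954620 ≈ 0.35914 + 0.00047031*I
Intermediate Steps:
m = -67 (m = -1*67 = -67)
h(l, K) = -106 + l**2/3 (h(l, K) = (l*l - 318)/3 = (l**2 - 318)/3 = (-318 + l**2)/3 = -106 + l**2/3)
(233992 + sqrt(h(-112, m) - 97971))/(195249 + 456291) = (233992 + sqrt((-106 + (1/3)*(-112)**2) - 97971))/(195249 + 456291) = (233992 + sqrt((-106 + (1/3)*12544) - 97971))/651540 = (233992 + sqrt((-106 + 12544/3) - 97971))*(1/651540) = (233992 + sqrt(12226/3 - 97971))*(1/651540) = (233992 + sqrt(-281687/3))*(1/651540) = (233992 + I*sqrt(845061)/3)*(1/651540) = 58498/162885 + I*sqrt(845061)/1954620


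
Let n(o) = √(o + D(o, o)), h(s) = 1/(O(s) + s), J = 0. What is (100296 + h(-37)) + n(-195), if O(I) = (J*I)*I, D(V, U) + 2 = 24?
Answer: 3710951/37 + I*√173 ≈ 1.003e+5 + 13.153*I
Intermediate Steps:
D(V, U) = 22 (D(V, U) = -2 + 24 = 22)
O(I) = 0 (O(I) = (0*I)*I = 0*I = 0)
h(s) = 1/s (h(s) = 1/(0 + s) = 1/s)
n(o) = √(22 + o) (n(o) = √(o + 22) = √(22 + o))
(100296 + h(-37)) + n(-195) = (100296 + 1/(-37)) + √(22 - 195) = (100296 - 1/37) + √(-173) = 3710951/37 + I*√173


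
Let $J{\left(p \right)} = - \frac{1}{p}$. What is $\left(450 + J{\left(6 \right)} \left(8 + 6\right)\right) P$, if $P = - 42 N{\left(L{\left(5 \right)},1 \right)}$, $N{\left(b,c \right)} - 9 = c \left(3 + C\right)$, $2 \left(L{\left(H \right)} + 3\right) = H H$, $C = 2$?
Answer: $-263228$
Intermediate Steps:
$L{\left(H \right)} = -3 + \frac{H^{2}}{2}$ ($L{\left(H \right)} = -3 + \frac{H H}{2} = -3 + \frac{H^{2}}{2}$)
$N{\left(b,c \right)} = 9 + 5 c$ ($N{\left(b,c \right)} = 9 + c \left(3 + 2\right) = 9 + c 5 = 9 + 5 c$)
$P = -588$ ($P = - 42 \left(9 + 5 \cdot 1\right) = - 42 \left(9 + 5\right) = \left(-42\right) 14 = -588$)
$\left(450 + J{\left(6 \right)} \left(8 + 6\right)\right) P = \left(450 + - \frac{1}{6} \left(8 + 6\right)\right) \left(-588\right) = \left(450 + \left(-1\right) \frac{1}{6} \cdot 14\right) \left(-588\right) = \left(450 - \frac{7}{3}\right) \left(-588\right) = \frac{1343}{3} \left(-588\right) = -263228$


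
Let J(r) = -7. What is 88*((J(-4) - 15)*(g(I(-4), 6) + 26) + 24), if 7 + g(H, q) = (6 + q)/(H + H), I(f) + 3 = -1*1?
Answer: -31768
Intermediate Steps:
I(f) = -4 (I(f) = -3 - 1*1 = -3 - 1 = -4)
g(H, q) = -7 + (6 + q)/(2*H) (g(H, q) = -7 + (6 + q)/(H + H) = -7 + (6 + q)/((2*H)) = -7 + (6 + q)*(1/(2*H)) = -7 + (6 + q)/(2*H))
88*((J(-4) - 15)*(g(I(-4), 6) + 26) + 24) = 88*((-7 - 15)*((1/2)*(6 + 6 - 14*(-4))/(-4) + 26) + 24) = 88*(-22*((1/2)*(-1/4)*(6 + 6 + 56) + 26) + 24) = 88*(-22*((1/2)*(-1/4)*68 + 26) + 24) = 88*(-22*(-17/2 + 26) + 24) = 88*(-22*35/2 + 24) = 88*(-385 + 24) = 88*(-361) = -31768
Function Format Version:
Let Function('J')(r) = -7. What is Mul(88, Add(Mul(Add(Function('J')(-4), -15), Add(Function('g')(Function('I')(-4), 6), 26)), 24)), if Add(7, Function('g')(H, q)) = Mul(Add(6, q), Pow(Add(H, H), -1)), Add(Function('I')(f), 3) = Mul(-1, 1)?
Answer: -31768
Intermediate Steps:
Function('I')(f) = -4 (Function('I')(f) = Add(-3, Mul(-1, 1)) = Add(-3, -1) = -4)
Function('g')(H, q) = Add(-7, Mul(Rational(1, 2), Pow(H, -1), Add(6, q))) (Function('g')(H, q) = Add(-7, Mul(Add(6, q), Pow(Add(H, H), -1))) = Add(-7, Mul(Add(6, q), Pow(Mul(2, H), -1))) = Add(-7, Mul(Add(6, q), Mul(Rational(1, 2), Pow(H, -1)))) = Add(-7, Mul(Rational(1, 2), Pow(H, -1), Add(6, q))))
Mul(88, Add(Mul(Add(Function('J')(-4), -15), Add(Function('g')(Function('I')(-4), 6), 26)), 24)) = Mul(88, Add(Mul(Add(-7, -15), Add(Mul(Rational(1, 2), Pow(-4, -1), Add(6, 6, Mul(-14, -4))), 26)), 24)) = Mul(88, Add(Mul(-22, Add(Mul(Rational(1, 2), Rational(-1, 4), Add(6, 6, 56)), 26)), 24)) = Mul(88, Add(Mul(-22, Add(Mul(Rational(1, 2), Rational(-1, 4), 68), 26)), 24)) = Mul(88, Add(Mul(-22, Add(Rational(-17, 2), 26)), 24)) = Mul(88, Add(Mul(-22, Rational(35, 2)), 24)) = Mul(88, Add(-385, 24)) = Mul(88, -361) = -31768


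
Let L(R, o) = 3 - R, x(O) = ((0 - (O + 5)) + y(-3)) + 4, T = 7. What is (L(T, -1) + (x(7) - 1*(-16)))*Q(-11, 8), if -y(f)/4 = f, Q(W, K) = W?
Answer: -176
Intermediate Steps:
y(f) = -4*f
x(O) = 11 - O (x(O) = ((0 - (O + 5)) - 4*(-3)) + 4 = ((0 - (5 + O)) + 12) + 4 = ((0 + (-5 - O)) + 12) + 4 = ((-5 - O) + 12) + 4 = (7 - O) + 4 = 11 - O)
(L(T, -1) + (x(7) - 1*(-16)))*Q(-11, 8) = ((3 - 1*7) + ((11 - 1*7) - 1*(-16)))*(-11) = ((3 - 7) + ((11 - 7) + 16))*(-11) = (-4 + (4 + 16))*(-11) = (-4 + 20)*(-11) = 16*(-11) = -176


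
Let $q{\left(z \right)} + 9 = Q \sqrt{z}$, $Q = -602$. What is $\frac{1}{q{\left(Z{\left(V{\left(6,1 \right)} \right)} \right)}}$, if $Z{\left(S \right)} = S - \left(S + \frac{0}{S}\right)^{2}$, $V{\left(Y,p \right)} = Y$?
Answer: $\frac{i}{- 9 i + 602 \sqrt{30}} \approx -8.278 \cdot 10^{-7} + 0.00030328 i$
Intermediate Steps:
$Z{\left(S \right)} = S - S^{2}$ ($Z{\left(S \right)} = S - \left(S + 0\right)^{2} = S - S^{2}$)
$q{\left(z \right)} = -9 - 602 \sqrt{z}$
$\frac{1}{q{\left(Z{\left(V{\left(6,1 \right)} \right)} \right)}} = \frac{1}{-9 - 602 \sqrt{6 \left(1 - 6\right)}} = \frac{1}{-9 - 602 \sqrt{6 \left(-5\right)}} = \frac{1}{-9 - 602 \sqrt{-30}} = \frac{1}{-9 - 602 i \sqrt{30}}$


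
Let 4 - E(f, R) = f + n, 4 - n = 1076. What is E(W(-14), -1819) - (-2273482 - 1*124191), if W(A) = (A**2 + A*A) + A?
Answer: 2398371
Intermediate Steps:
n = -1072 (n = 4 - 1*1076 = 4 - 1076 = -1072)
W(A) = A + 2*A**2 (W(A) = (A**2 + A**2) + A = 2*A**2 + A = A + 2*A**2)
E(f, R) = 1076 - f (E(f, R) = 4 - (f - 1072) = 4 - (-1072 + f) = 4 + (1072 - f) = 1076 - f)
E(W(-14), -1819) - (-2273482 - 1*124191) = (1076 - (-14)*(1 + 2*(-14))) - (-2273482 - 1*124191) = (1076 - (-14)*(1 - 28)) - (-2273482 - 124191) = (1076 - (-14)*(-27)) - 1*(-2397673) = (1076 - 1*378) + 2397673 = (1076 - 378) + 2397673 = 698 + 2397673 = 2398371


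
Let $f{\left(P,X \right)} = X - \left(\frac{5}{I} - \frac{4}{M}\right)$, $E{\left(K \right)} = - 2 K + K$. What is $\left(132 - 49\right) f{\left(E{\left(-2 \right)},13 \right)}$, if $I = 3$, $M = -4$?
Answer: $\frac{2573}{3} \approx 857.67$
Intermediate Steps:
$E{\left(K \right)} = - K$
$f{\left(P,X \right)} = - \frac{8}{3} + X$ ($f{\left(P,X \right)} = X - \left(\frac{5}{3} - \frac{4}{-4}\right) = X - \left(5 \cdot \frac{1}{3} - -1\right) = X - \left(\frac{5}{3} + 1\right) = X - \frac{8}{3} = - \frac{8}{3} + X$)
$\left(132 - 49\right) f{\left(E{\left(-2 \right)},13 \right)} = \left(132 - 49\right) \left(- \frac{8}{3} + 13\right) = 83 \cdot \frac{31}{3} = \frac{2573}{3}$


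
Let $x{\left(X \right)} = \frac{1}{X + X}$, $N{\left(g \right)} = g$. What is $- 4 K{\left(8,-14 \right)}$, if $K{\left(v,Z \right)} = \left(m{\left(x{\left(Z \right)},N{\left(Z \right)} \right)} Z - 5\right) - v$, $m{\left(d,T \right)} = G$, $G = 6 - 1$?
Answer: $332$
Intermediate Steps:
$x{\left(X \right)} = \frac{1}{2 X}$
$G = 5$ ($G = 6 - 1 = 5$)
$m{\left(d,T \right)} = 5$
$K{\left(v,Z \right)} = -5 - v + 5 Z$ ($K{\left(v,Z \right)} = \left(5 Z - 5\right) - v = \left(-5 + 5 Z\right) - v = -5 - v + 5 Z$)
$- 4 K{\left(8,-14 \right)} = - 4 \left(-5 - 8 + 5 \left(-14\right)\right) = - 4 \left(-5 - 8 - 70\right) = \left(-4\right) \left(-83\right) = 332$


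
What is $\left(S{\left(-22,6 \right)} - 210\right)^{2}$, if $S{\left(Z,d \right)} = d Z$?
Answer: $116964$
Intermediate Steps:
$S{\left(Z,d \right)} = Z d$
$\left(S{\left(-22,6 \right)} - 210\right)^{2} = \left(\left(-22\right) 6 - 210\right)^{2} = \left(-132 - 210\right)^{2} = \left(-342\right)^{2} = 116964$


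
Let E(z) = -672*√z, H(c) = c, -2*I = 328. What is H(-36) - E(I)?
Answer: -36 + 1344*I*√41 ≈ -36.0 + 8605.8*I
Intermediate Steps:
I = -164 (I = -½*328 = -164)
H(-36) - E(I) = -36 - (-672)*√(-164) = -36 - (-672)*2*I*√41 = -36 - (-1344)*I*√41 = -36 + 1344*I*√41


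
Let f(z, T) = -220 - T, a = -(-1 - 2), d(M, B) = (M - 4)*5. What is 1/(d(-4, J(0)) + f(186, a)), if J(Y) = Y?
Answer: -1/263 ≈ -0.0038023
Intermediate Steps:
d(M, B) = -20 + 5*M (d(M, B) = (-4 + M)*5 = -20 + 5*M)
a = 3 (a = -1*(-3) = 3)
1/(d(-4, J(0)) + f(186, a)) = 1/((-20 + 5*(-4)) + (-220 - 1*3)) = 1/((-20 - 20) + (-220 - 3)) = 1/(-40 - 223) = 1/(-263) = -1/263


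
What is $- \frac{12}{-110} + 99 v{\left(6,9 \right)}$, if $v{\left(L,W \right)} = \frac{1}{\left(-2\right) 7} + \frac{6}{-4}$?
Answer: $- \frac{59853}{385} \approx -155.46$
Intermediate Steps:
$v{\left(L,W \right)} = - \frac{11}{7}$ ($v{\left(L,W \right)} = \left(- \frac{1}{2}\right) \frac{1}{7} + 6 \left(- \frac{1}{4}\right) = - \frac{1}{14} - \frac{3}{2} = - \frac{11}{7}$)
$- \frac{12}{-110} + 99 v{\left(6,9 \right)} = - \frac{12}{-110} + 99 \left(- \frac{11}{7}\right) = \left(-12\right) \left(- \frac{1}{110}\right) - \frac{1089}{7} = \frac{6}{55} - \frac{1089}{7} = - \frac{59853}{385}$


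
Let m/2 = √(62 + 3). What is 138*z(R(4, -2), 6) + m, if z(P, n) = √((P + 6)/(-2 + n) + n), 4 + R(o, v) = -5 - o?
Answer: 2*√65 + 69*√17 ≈ 300.62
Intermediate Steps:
R(o, v) = -9 - o (R(o, v) = -4 + (-5 - o) = -9 - o)
z(P, n) = √(n + (6 + P)/(-2 + n)) (z(P, n) = √((6 + P)/(-2 + n) + n) = √(n + (6 + P)/(-2 + n)))
m = 2*√65 (m = 2*√(62 + 3) = 2*√65 ≈ 16.125)
138*z(R(4, -2), 6) + m = 138*√((6 + (-9 - 1*4) + 6*(-2 + 6))/(-2 + 6)) + 2*√65 = 138*√((6 + (-9 - 4) + 6*4)/4) + 2*√65 = 138*√((6 - 13 + 24)/4) + 2*√65 = 138*√((¼)*17) + 2*√65 = 138*√(17/4) + 2*√65 = 138*(√17/2) + 2*√65 = 69*√17 + 2*√65 = 2*√65 + 69*√17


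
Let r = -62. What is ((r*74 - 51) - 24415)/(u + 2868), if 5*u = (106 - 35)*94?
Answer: -72635/10507 ≈ -6.9130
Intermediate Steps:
u = 6674/5 (u = ((106 - 35)*94)/5 = (71*94)/5 = (⅕)*6674 = 6674/5 ≈ 1334.8)
((r*74 - 51) - 24415)/(u + 2868) = ((-62*74 - 51) - 24415)/(6674/5 + 2868) = ((-4588 - 51) - 24415)/(21014/5) = (-4639 - 24415)*(5/21014) = -29054*5/21014 = -72635/10507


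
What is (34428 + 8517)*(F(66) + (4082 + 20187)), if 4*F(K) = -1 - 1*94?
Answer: 4164849045/4 ≈ 1.0412e+9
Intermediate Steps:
F(K) = -95/4 (F(K) = (-1 - 1*94)/4 = (-1 - 94)/4 = (¼)*(-95) = -95/4)
(34428 + 8517)*(F(66) + (4082 + 20187)) = (34428 + 8517)*(-95/4 + (4082 + 20187)) = 42945*(-95/4 + 24269) = 42945*(96981/4) = 4164849045/4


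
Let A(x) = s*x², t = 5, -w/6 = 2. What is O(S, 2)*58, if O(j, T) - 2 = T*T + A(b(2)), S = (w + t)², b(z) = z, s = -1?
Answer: 116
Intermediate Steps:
w = -12 (w = -6*2 = -12)
A(x) = -x²
S = 49 (S = (-12 + 5)² = (-7)² = 49)
O(j, T) = -2 + T² (O(j, T) = 2 + (T*T - 1*2²) = 2 + (T² - 1*4) = 2 + (T² - 4) = 2 + (-4 + T²) = -2 + T²)
O(S, 2)*58 = (-2 + 2²)*58 = (-2 + 4)*58 = 2*58 = 116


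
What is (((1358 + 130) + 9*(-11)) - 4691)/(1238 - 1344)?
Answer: 1651/53 ≈ 31.151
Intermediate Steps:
(((1358 + 130) + 9*(-11)) - 4691)/(1238 - 1344) = ((1488 - 99) - 4691)/(-106) = (1389 - 4691)*(-1/106) = -3302*(-1/106) = 1651/53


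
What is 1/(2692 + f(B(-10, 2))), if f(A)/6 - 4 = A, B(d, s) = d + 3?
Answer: 1/2674 ≈ 0.00037397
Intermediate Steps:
B(d, s) = 3 + d
f(A) = 24 + 6*A
1/(2692 + f(B(-10, 2))) = 1/(2692 + (24 + 6*(3 - 10))) = 1/(2692 + (24 + 6*(-7))) = 1/(2692 + (24 - 42)) = 1/(2692 - 18) = 1/2674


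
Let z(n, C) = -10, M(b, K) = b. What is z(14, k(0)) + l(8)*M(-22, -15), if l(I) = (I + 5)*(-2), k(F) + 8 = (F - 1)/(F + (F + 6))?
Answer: 562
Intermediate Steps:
k(F) = -8 + (-1 + F)/(6 + 2*F) (k(F) = -8 + (F - 1)/(F + (F + 6)) = -8 + (-1 + F)/(F + (6 + F)) = -8 + (-1 + F)/(6 + 2*F))
l(I) = -10 - 2*I (l(I) = (5 + I)*(-2) = -10 - 2*I)
z(14, k(0)) + l(8)*M(-22, -15) = -10 + (-10 - 2*8)*(-22) = -10 + (-10 - 16)*(-22) = -10 - 26*(-22) = -10 + 572 = 562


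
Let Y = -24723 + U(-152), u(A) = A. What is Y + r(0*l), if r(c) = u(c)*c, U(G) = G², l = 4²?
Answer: -1619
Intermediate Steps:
l = 16
Y = -1619 (Y = -24723 + (-152)² = -24723 + 23104 = -1619)
r(c) = c² (r(c) = c*c = c²)
Y + r(0*l) = -1619 + (0*16)² = -1619 + 0² = -1619 + 0 = -1619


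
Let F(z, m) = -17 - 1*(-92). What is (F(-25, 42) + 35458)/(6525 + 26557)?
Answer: 35533/33082 ≈ 1.0741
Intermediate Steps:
F(z, m) = 75 (F(z, m) = -17 + 92 = 75)
(F(-25, 42) + 35458)/(6525 + 26557) = (75 + 35458)/(6525 + 26557) = 35533/33082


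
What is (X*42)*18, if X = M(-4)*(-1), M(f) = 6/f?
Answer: 1134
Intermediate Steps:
X = 3/2 (X = (6/(-4))*(-1) = (6*(-¼))*(-1) = -3/2*(-1) = 3/2 ≈ 1.5000)
(X*42)*18 = ((3/2)*42)*18 = 63*18 = 1134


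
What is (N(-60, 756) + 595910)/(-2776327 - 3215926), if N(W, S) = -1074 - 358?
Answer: -594478/5992253 ≈ -0.099208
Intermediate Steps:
N(W, S) = -1432
(N(-60, 756) + 595910)/(-2776327 - 3215926) = (-1432 + 595910)/(-2776327 - 3215926) = 594478/(-5992253) = 594478*(-1/5992253) = -594478/5992253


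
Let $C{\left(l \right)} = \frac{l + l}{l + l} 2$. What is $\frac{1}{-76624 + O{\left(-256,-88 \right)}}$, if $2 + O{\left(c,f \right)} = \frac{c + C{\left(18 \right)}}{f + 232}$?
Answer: $- \frac{72}{5517199} \approx -1.305 \cdot 10^{-5}$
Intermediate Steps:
$C{\left(l \right)} = 2$ ($C{\left(l \right)} = \frac{2 l}{2 l} 2 = 2 l \frac{1}{2 l} 2 = 1 \cdot 2 = 2$)
$O{\left(c,f \right)} = -2 + \frac{2 + c}{232 + f}$ ($O{\left(c,f \right)} = -2 + \frac{c + 2}{f + 232} = -2 + \frac{2 + c}{232 + f}$)
$\frac{1}{-76624 + O{\left(-256,-88 \right)}} = \frac{1}{-76624 + \frac{-462 - 256 - -176}{232 - 88}} = \frac{1}{-76624 + \frac{-462 - 256 + 176}{144}} = \frac{1}{-76624 + \frac{1}{144} \left(-542\right)} = \frac{1}{-76624 - \frac{271}{72}} = \frac{1}{- \frac{5517199}{72}} = - \frac{72}{5517199}$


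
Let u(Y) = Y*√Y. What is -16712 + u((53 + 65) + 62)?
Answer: -16712 + 1080*√5 ≈ -14297.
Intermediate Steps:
u(Y) = Y^(3/2)
-16712 + u((53 + 65) + 62) = -16712 + ((53 + 65) + 62)^(3/2) = -16712 + (118 + 62)^(3/2) = -16712 + 180^(3/2) = -16712 + 1080*√5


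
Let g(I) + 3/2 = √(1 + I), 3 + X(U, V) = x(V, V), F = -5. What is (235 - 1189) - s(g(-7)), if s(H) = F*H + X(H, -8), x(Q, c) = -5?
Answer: -1907/2 + 5*I*√6 ≈ -953.5 + 12.247*I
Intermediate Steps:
X(U, V) = -8 (X(U, V) = -3 - 5 = -8)
g(I) = -3/2 + √(1 + I)
s(H) = -8 - 5*H (s(H) = -5*H - 8 = -8 - 5*H)
(235 - 1189) - s(g(-7)) = (235 - 1189) - (-8 - 5*(-3/2 + √(1 - 7))) = -954 - (-8 - 5*(-3/2 + √(-6))) = -954 - (-8 - 5*(-3/2 + I*√6)) = -954 - (-8 + (15/2 - 5*I*√6)) = -954 - (-½ - 5*I*√6) = -954 + (½ + 5*I*√6) = -1907/2 + 5*I*√6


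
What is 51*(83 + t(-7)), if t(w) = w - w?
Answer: 4233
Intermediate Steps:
t(w) = 0
51*(83 + t(-7)) = 51*(83 + 0) = 51*83 = 4233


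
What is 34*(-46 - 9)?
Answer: -1870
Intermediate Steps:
34*(-46 - 9) = 34*(-55) = -1870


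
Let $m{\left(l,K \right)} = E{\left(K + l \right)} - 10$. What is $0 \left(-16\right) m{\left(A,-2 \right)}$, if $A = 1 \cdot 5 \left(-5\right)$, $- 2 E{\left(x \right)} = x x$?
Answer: $0$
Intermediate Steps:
$E{\left(x \right)} = - \frac{x^{2}}{2}$ ($E{\left(x \right)} = - \frac{x x}{2} = - \frac{x^{2}}{2}$)
$A = -25$ ($A = 5 \left(-5\right) = -25$)
$m{\left(l,K \right)} = -10 - \frac{\left(K + l\right)^{2}}{2}$ ($m{\left(l,K \right)} = - \frac{\left(K + l\right)^{2}}{2} - 10 = -10 - \frac{\left(K + l\right)^{2}}{2}$)
$0 \left(-16\right) m{\left(A,-2 \right)} = 0 \left(-16\right) \left(-10 - \frac{\left(-2 - 25\right)^{2}}{2}\right) = 0 \left(-10 - \frac{\left(-27\right)^{2}}{2}\right) = 0 \left(-10 - \frac{729}{2}\right) = 0 \left(- \frac{749}{2}\right) = 0$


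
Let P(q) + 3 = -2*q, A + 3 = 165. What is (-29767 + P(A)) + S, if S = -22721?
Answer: -52815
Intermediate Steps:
A = 162 (A = -3 + 165 = 162)
P(q) = -3 - 2*q
(-29767 + P(A)) + S = (-29767 + (-3 - 2*162)) - 22721 = (-29767 + (-3 - 324)) - 22721 = (-29767 - 327) - 22721 = -30094 - 22721 = -52815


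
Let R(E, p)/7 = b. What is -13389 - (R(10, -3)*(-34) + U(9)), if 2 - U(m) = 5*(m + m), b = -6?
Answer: -14729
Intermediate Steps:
U(m) = 2 - 10*m (U(m) = 2 - 5*(m + m) = 2 - 5*2*m = 2 - 10*m)
R(E, p) = -42 (R(E, p) = 7*(-6) = -42)
-13389 - (R(10, -3)*(-34) + U(9)) = -13389 - (-42*(-34) + (2 - 10*9)) = -13389 - (1428 + (2 - 90)) = -13389 - (1428 - 88) = -13389 - 1*1340 = -13389 - 1340 = -14729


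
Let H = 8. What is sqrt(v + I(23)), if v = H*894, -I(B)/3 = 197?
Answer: 81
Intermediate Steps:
I(B) = -591 (I(B) = -3*197 = -591)
v = 7152 (v = 8*894 = 7152)
sqrt(v + I(23)) = sqrt(7152 - 591) = sqrt(6561) = 81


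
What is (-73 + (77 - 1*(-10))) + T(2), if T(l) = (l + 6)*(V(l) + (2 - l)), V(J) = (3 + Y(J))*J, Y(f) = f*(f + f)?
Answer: 190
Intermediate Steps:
Y(f) = 2*f**2 (Y(f) = f*(2*f) = 2*f**2)
V(J) = J*(3 + 2*J**2) (V(J) = (3 + 2*J**2)*J = J*(3 + 2*J**2))
T(l) = (6 + l)*(2 - l + l*(3 + 2*l**2)) (T(l) = (l + 6)*(l*(3 + 2*l**2) + (2 - l)) = (6 + l)*(2 - l + l*(3 + 2*l**2)))
(-73 + (77 - 1*(-10))) + T(2) = (-73 + (77 - 1*(-10))) + (12 + 2*2**2 + 2*2**4 + 12*2**3 + 14*2) = (-73 + (77 + 10)) + (12 + 2*4 + 2*16 + 12*8 + 28) = (-73 + 87) + (12 + 8 + 32 + 96 + 28) = 14 + 176 = 190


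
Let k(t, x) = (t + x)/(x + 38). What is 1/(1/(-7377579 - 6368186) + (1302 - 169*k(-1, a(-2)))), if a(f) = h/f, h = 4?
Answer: 164949180/217086866633 ≈ 0.00075983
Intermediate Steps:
a(f) = 4/f
k(t, x) = (t + x)/(38 + x)
1/(1/(-7377579 - 6368186) + (1302 - 169*k(-1, a(-2)))) = 1/(1/(-7377579 - 6368186) + (1302 - 169*(-1 + 4/(-2))/(38 + 4/(-2)))) = 1/(1/(-13745765) + (1302 - 169*(-1 + 4*(-½))/(38 + 4*(-½)))) = 1/(-1/13745765 + (1302 - 169*(-1 - 2)/(38 - 2))) = 1/(-1/13745765 + (1302 - 169*(-3)/36)) = 1/(-1/13745765 + (1302 - 169*(-1/12))) = 1/(-1/13745765 + (1302 + 169/12)) = 1/(-1/13745765 + 15793/12) = 1/(217086866633/164949180) = 164949180/217086866633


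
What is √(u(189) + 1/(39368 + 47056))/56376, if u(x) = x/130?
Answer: √67868875230/12180598560 ≈ 2.1388e-5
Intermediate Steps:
u(x) = x/130 (u(x) = x*(1/130) = x/130)
√(u(189) + 1/(39368 + 47056))/56376 = √((1/130)*189 + 1/(39368 + 47056))/56376 = √(189/130 + 1/86424)*(1/56376) = √(628241/432120)*(1/56376) = (√67868875230/216060)*(1/56376) = √67868875230/12180598560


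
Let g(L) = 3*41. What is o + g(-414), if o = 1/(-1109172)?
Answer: 136428155/1109172 ≈ 123.00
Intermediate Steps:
o = -1/1109172 ≈ -9.0157e-7
g(L) = 123
o + g(-414) = -1/1109172 + 123 = 136428155/1109172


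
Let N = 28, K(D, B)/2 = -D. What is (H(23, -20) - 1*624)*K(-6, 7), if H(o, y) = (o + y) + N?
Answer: -7116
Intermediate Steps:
K(D, B) = -2*D (K(D, B) = 2*(-D) = -2*D)
H(o, y) = 28 + o + y (H(o, y) = (o + y) + 28 = 28 + o + y)
(H(23, -20) - 1*624)*K(-6, 7) = ((28 + 23 - 20) - 1*624)*(-2*(-6)) = (31 - 624)*12 = -593*12 = -7116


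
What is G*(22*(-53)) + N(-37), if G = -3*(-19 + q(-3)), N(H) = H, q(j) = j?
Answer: -76993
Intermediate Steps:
G = 66 (G = -3*(-19 - 3) = -3*(-22) = 66)
G*(22*(-53)) + N(-37) = 66*(22*(-53)) - 37 = 66*(-1166) - 37 = -76956 - 37 = -76993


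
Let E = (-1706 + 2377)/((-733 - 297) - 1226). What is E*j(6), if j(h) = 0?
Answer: 0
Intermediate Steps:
E = -671/2256 (E = 671/(-1030 - 1226) = 671/(-2256) = 671*(-1/2256) = -671/2256 ≈ -0.29743)
E*j(6) = -671/2256*0 = 0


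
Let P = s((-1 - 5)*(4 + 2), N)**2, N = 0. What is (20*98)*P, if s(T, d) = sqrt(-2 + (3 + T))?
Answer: -68600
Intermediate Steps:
s(T, d) = sqrt(1 + T)
P = -35 (P = (sqrt(1 + (-1 - 5)*(4 + 2)))**2 = (sqrt(1 - 6*6))**2 = (sqrt(1 - 36))**2 = (sqrt(-35))**2 = (I*sqrt(35))**2 = -35)
(20*98)*P = (20*98)*(-35) = 1960*(-35) = -68600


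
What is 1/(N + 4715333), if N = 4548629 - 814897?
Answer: 1/8449065 ≈ 1.1836e-7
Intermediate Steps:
N = 3733732
1/(N + 4715333) = 1/(3733732 + 4715333) = 1/8449065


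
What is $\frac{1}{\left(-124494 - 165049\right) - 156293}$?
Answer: $- \frac{1}{445836} \approx -2.243 \cdot 10^{-6}$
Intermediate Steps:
$\frac{1}{\left(-124494 - 165049\right) - 156293} = \frac{1}{-289543 - 156293} = \frac{1}{-445836} = - \frac{1}{445836}$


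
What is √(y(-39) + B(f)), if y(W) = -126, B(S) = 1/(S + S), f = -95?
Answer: I*√4548790/190 ≈ 11.225*I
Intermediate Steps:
B(S) = 1/(2*S)
√(y(-39) + B(f)) = √(-126 + (½)/(-95)) = √(-126 + (½)*(-1/95)) = √(-126 - 1/190) = √(-23941/190) = I*√4548790/190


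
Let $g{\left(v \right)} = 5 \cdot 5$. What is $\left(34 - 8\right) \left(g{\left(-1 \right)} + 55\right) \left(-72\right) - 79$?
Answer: $-149839$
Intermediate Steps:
$g{\left(v \right)} = 25$
$\left(34 - 8\right) \left(g{\left(-1 \right)} + 55\right) \left(-72\right) - 79 = \left(34 - 8\right) \left(25 + 55\right) \left(-72\right) - 79 = 26 \cdot 80 \left(-72\right) - 79 = 2080 \left(-72\right) - 79 = -149760 - 79 = -149839$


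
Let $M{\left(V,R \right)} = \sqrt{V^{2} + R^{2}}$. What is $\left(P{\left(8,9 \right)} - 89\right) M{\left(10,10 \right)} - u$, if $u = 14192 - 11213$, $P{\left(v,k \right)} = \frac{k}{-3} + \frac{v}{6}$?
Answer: $-2979 - \frac{2720 \sqrt{2}}{3} \approx -4261.2$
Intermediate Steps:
$M{\left(V,R \right)} = \sqrt{R^{2} + V^{2}}$
$P{\left(v,k \right)} = - \frac{k}{3} + \frac{v}{6}$ ($P{\left(v,k \right)} = k \left(- \frac{1}{3}\right) + v \frac{1}{6} = - \frac{k}{3} + \frac{v}{6}$)
$u = 2979$ ($u = 14192 - 11213 = 2979$)
$\left(P{\left(8,9 \right)} - 89\right) M{\left(10,10 \right)} - u = \left(\left(\left(- \frac{1}{3}\right) 9 + \frac{1}{6} \cdot 8\right) - 89\right) \sqrt{10^{2} + 10^{2}} - 2979 = \left(\left(-3 + \frac{4}{3}\right) - 89\right) \sqrt{100 + 100} - 2979 = \left(- \frac{5}{3} - 89\right) \sqrt{200} - 2979 = - \frac{272 \cdot 10 \sqrt{2}}{3} - 2979 = - \frac{2720 \sqrt{2}}{3} - 2979 = -2979 - \frac{2720 \sqrt{2}}{3}$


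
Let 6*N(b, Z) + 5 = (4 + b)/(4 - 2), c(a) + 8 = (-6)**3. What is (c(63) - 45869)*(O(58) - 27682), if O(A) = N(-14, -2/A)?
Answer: 3828069743/3 ≈ 1.2760e+9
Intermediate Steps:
c(a) = -224 (c(a) = -8 + (-6)**3 = -8 - 216 = -224)
N(b, Z) = -1/2 + b/12 (N(b, Z) = -5/6 + ((4 + b)/(4 - 2))/6 = -5/6 + ((4 + b)/2)/6 = -5/6 + ((4 + b)*(1/2))/6 = -5/6 + (2 + b/2)/6 = -5/6 + (1/3 + b/12) = -1/2 + b/12)
O(A) = -5/3 (O(A) = -1/2 + (1/12)*(-14) = -1/2 - 7/6 = -5/3)
(c(63) - 45869)*(O(58) - 27682) = (-224 - 45869)*(-5/3 - 27682) = -46093*(-83051/3) = 3828069743/3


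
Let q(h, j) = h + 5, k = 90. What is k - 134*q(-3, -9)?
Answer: -178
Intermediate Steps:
q(h, j) = 5 + h
k - 134*q(-3, -9) = 90 - 134*(5 - 3) = 90 - 134*2 = 90 - 268 = -178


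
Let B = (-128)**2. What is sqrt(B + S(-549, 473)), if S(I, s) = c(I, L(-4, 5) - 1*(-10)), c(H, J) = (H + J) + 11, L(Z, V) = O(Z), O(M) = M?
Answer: 2*sqrt(3963) ≈ 125.90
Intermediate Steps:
L(Z, V) = Z
c(H, J) = 11 + H + J
S(I, s) = 17 + I (S(I, s) = 11 + I + (-4 - 1*(-10)) = 11 + I + (-4 + 10) = 11 + I + 6 = 17 + I)
B = 16384
sqrt(B + S(-549, 473)) = sqrt(16384 + (17 - 549)) = sqrt(16384 - 532) = sqrt(15852) = 2*sqrt(3963)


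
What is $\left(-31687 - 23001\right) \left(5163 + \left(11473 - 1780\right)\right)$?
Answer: $-812444928$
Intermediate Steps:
$\left(-31687 - 23001\right) \left(5163 + \left(11473 - 1780\right)\right) = - 54688 \left(5163 + 9693\right) = \left(-54688\right) 14856 = -812444928$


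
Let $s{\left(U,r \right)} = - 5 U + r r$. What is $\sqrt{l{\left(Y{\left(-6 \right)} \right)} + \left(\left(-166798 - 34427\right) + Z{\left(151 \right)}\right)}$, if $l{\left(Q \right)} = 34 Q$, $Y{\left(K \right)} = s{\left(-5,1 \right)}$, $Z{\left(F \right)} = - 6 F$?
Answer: $i \sqrt{201247} \approx 448.61 i$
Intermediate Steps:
$s{\left(U,r \right)} = r^{2} - 5 U$ ($s{\left(U,r \right)} = - 5 U + r^{2} = r^{2} - 5 U$)
$Y{\left(K \right)} = 26$ ($Y{\left(K \right)} = 1^{2} - -25 = 1 + 25 = 26$)
$\sqrt{l{\left(Y{\left(-6 \right)} \right)} + \left(\left(-166798 - 34427\right) + Z{\left(151 \right)}\right)} = \sqrt{34 \cdot 26 - 202131} = \sqrt{884 - 202131} = \sqrt{-201247} = i \sqrt{201247}$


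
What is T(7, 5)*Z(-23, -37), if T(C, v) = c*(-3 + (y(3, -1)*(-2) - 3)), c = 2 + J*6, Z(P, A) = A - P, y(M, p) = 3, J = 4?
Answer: 4368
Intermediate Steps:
c = 26 (c = 2 + 4*6 = 2 + 24 = 26)
T(C, v) = -312 (T(C, v) = 26*(-3 + (3*(-2) - 3)) = 26*(-3 + (-6 - 3)) = 26*(-3 - 9) = 26*(-12) = -312)
T(7, 5)*Z(-23, -37) = -312*(-37 - 1*(-23)) = -312*(-37 + 23) = -312*(-14) = 4368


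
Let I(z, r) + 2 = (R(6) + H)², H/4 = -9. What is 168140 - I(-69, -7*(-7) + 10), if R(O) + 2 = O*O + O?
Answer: 168126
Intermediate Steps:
H = -36 (H = 4*(-9) = -36)
R(O) = -2 + O + O² (R(O) = -2 + (O*O + O) = -2 + (O² + O) = -2 + (O + O²) = -2 + O + O²)
I(z, r) = 14 (I(z, r) = -2 + ((-2 + 6 + 6²) - 36)² = -2 + ((-2 + 6 + 36) - 36)² = -2 + (40 - 36)² = -2 + 4² = -2 + 16 = 14)
168140 - I(-69, -7*(-7) + 10) = 168140 - 1*14 = 168140 - 14 = 168126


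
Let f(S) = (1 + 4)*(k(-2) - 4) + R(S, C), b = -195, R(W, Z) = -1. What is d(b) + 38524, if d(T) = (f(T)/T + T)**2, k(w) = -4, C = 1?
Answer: 2907659356/38025 ≈ 76467.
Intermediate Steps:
f(S) = -41 (f(S) = (1 + 4)*(-4 - 4) - 1 = 5*(-8) - 1 = -40 - 1 = -41)
d(T) = (T - 41/T)**2 (d(T) = (-41/T + T)**2 = (T - 41/T)**2)
d(b) + 38524 = (-41 + (-195)**2)**2/(-195)**2 + 38524 = (-41 + 38025)**2/38025 + 38524 = (1/38025)*37984**2 + 38524 = (1/38025)*1442784256 + 38524 = 1442784256/38025 + 38524 = 2907659356/38025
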